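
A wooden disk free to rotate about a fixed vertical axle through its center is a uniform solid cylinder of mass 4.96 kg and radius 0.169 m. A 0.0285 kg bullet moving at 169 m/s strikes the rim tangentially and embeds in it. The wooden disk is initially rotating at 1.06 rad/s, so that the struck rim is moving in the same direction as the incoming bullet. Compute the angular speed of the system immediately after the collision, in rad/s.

|ω_f| ≈ 12.4 rad/s

The axle reaction passes through the axle and exerts no torque about it; angular momentum about the axle is conserved through the impact.
I_p = ½(4.96)(0.169)² = 0.07083 kg·m². Taking the sense of the bullet's angular momentum as positive, L_{bullet} = m v R = (0.0285)(169)(0.169) = 0.8140 kg·m²/s.
L_i = +I_p ω_p + m v R = +(0.07083)(1.06) + 0.8140 = 0.8891 kg·m²/s.
After sticking, I_f = I_p + m R² = 0.07083 + (0.0285)(0.169)² = 0.07165 kg·m².
ω_f = L_i / I_f = 0.8891 / 0.07165 = 12.41 rad/s.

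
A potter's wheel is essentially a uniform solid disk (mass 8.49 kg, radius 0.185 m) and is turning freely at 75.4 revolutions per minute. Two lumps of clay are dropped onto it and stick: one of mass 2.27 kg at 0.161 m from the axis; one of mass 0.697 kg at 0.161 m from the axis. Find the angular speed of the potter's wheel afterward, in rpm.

ω_f ≈ 49.3 rpm

The added mass arrives with no angular momentum about the axis, and any external torque about the axis is negligible, so the system's angular momentum is conserved.
I_p = ½(8.49)(0.185)² = 0.1453 kg·m².
Added inertia Σmr² = (2.27)(0.161)² + (0.697)(0.161)² = 0.07691 kg·m²; I_f = 0.1453 + 0.07691 = 0.2222 kg·m².
ω_f = I_p ω_i / I_f = (0.1453)(75.4) / 0.2222 = 49.30 rpm.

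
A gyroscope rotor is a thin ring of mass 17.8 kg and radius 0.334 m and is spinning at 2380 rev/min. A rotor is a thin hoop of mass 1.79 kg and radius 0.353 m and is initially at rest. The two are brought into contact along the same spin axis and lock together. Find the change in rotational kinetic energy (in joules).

No external torque acts about the common axis, so total angular momentum is conserved.
Moments of inertia: I_A = (17.8)(0.334)² = 1.986 kg·m²; I_B = (1.79)(0.353)² = 0.2231 kg·m².
Taking A's sense as positive: L = (1.986)(2380) = 4726 kg·m²·rpm.
Combined I = 1.986 + 0.2231 = 2.209 kg·m².
ω_f = L / I = 4726 / 2.209 = 2140 rpm.
KE_i = ½ΣIω² = 61670 J; KE_f = ½(2.209)(224.1)² = 55440 J.

ΔKE ≈ -6230 J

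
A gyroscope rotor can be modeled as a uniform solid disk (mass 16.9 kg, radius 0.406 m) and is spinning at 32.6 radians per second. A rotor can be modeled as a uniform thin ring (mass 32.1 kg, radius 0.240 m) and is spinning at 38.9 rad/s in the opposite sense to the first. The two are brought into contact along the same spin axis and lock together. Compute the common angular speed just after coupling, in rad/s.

No external torque acts about the common axis, so total angular momentum is conserved.
Moments of inertia: I_A = ½(16.9)(0.406)² = 1.393 kg·m²; I_B = (32.1)(0.240)² = 1.849 kg·m².
Taking A's sense as positive: L = (1.393)(32.6) − (1.849)(38.9) = -26.52 kg·m²·rad/s.
Combined I = 1.393 + 1.849 = 3.242 kg·m².
ω_f = L / I = -26.52 / 3.242 = -8.180 rad/s.

|ω_f| ≈ 8.18 rad/s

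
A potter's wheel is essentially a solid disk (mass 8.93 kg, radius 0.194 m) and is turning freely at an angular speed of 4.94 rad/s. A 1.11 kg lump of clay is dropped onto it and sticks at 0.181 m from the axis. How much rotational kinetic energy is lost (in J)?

The added mass arrives with no angular momentum about the axis, and any external torque about the axis is negligible, so the system's angular momentum is conserved.
I_p = ½(8.93)(0.194)² = 0.1680 kg·m².
Added inertia Σmr² = (1.11)(0.181)² = 0.03636 kg·m²; I_f = 0.1680 + 0.03636 = 0.2044 kg·m².
ω_f = I_p ω_i / I_f = (0.1680)(4.94) / 0.2044 = 4.061 rad/s.
KE_i = ½(0.1680)(4.940 rad/s)² = 2.050 J; KE_f = ½(0.2044)(4.061)² = 1.686 J.

energy lost ≈ 0.365 J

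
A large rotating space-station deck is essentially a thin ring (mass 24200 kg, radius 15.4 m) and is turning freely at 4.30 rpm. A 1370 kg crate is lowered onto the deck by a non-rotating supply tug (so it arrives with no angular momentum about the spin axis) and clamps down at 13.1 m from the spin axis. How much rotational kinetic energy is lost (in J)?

energy lost ≈ 22900 J

No external torque acts about the spin axis; L_before = L_after.
I_p = (24200)(15.4)² = 5.739e+06 kg·m².
Added inertia Σmr² = (1370)(13.1)² = 2.351e+05 kg·m²; I_f = 5.739e+06 + 2.351e+05 = 5.974e+06 kg·m².
ω_f = I_p ω_i / I_f = (5.739e+06)(4.30) / 5.974e+06 = 4.131 rpm.
KE_i = ½(5.739e+06)(0.4503 rad/s)² = 5.819e+05 J; KE_f = ½(5.974e+06)(0.4326)² = 5.590e+05 J.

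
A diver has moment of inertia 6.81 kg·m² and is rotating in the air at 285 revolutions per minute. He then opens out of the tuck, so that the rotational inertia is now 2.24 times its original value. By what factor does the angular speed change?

No external torque acts about the spin axis, so angular momentum is conserved.
I₂ = 2.24 × 6.81 = 15.25 kg·m².
ω₂/ω₁ = I₁/I₂ = 6.810 / 15.25 = 0.4464.

ω₂/ω₁ ≈ 0.446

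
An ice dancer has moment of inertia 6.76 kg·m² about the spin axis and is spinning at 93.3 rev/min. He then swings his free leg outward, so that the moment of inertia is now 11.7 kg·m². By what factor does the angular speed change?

No external torque acts about the spin axis, so angular momentum is conserved.
ω₂/ω₁ = I₁/I₂ = 6.760 / 11.70 = 0.5778.

ω₂/ω₁ ≈ 0.578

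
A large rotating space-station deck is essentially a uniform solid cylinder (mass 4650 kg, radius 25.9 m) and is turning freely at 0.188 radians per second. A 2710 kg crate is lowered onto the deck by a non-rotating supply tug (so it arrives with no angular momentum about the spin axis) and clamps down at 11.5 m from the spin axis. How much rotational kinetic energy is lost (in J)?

energy lost ≈ 5150 J

No external torque acts about the spin axis; L_before = L_after.
I_p = ½(4650)(25.9)² = 1.560e+06 kg·m².
Added inertia Σmr² = (2710)(11.5)² = 3.584e+05 kg·m²; I_f = 1.560e+06 + 3.584e+05 = 1.918e+06 kg·m².
ω_f = I_p ω_i / I_f = (1.560e+06)(0.188) / 1.918e+06 = 0.1529 rad/s.
KE_i = ½(1.560e+06)(0.1880 rad/s)² = 27560 J; KE_f = ½(1.918e+06)(0.1529)² = 22410 J.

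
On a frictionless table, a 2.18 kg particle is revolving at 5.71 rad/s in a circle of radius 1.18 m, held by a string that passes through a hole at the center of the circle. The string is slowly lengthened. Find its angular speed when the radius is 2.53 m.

The constraining force is radial, so m r² ω about the center is conserved.
ω₂ = ω₁ (r₁/r₂)² = (5.71)(1.18/2.53)² = 1.242 rad/s.

ω₂ ≈ 1.24 rad/s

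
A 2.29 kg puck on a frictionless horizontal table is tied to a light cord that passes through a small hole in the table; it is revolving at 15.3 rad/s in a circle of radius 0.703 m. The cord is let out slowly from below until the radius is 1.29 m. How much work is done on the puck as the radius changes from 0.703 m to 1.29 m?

No torque about the axis ⇒ m r₁² ω₁ = m r₂² ω₂.
ω₂ = ω₁ (r₁/r₂)² = (15.3)(0.703/1.29)² = 4.544 rad/s.
W = ΔKE = ½m(v₂² − v₁²) = -93.12 J.

W ≈ -93.1 J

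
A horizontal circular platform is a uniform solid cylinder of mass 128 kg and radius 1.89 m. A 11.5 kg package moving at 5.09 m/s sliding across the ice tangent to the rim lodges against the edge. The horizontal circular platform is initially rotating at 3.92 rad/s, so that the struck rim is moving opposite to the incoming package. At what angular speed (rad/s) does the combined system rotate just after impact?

|ω_f| ≈ 2.91 rad/s

About the central axle the impulsive forces during the collision are internal, so angular momentum about that axis is conserved.
I_p = ½(128)(1.89)² = 228.6 kg·m². Taking the sense of the package's angular momentum as positive, L_{package} = m v R = (11.5)(5.09)(1.89) = 110.6 kg·m²/s.
L_i = −I_p ω_p + m v R = −(228.6)(3.92) + 110.6 = -785.5 kg·m²/s.
After sticking, I_f = I_p + m R² = 228.6 + (11.5)(1.89)² = 269.7 kg·m².
ω_f = L_i / I_f = -785.5 / 269.7 = -2.913 rad/s.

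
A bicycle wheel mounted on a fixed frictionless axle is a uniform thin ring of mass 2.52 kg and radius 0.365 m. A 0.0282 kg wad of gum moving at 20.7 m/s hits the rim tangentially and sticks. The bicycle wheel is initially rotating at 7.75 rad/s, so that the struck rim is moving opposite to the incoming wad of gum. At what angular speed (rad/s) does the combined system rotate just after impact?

About the axle the impulsive forces during the collision are internal, so angular momentum about that axis is conserved.
I_p = (2.52)(0.365)² = 0.3357 kg·m². Taking the sense of the wad of gum's angular momentum as positive, L_{wad} = m v R = (0.0282)(20.7)(0.365) = 0.2131 kg·m²/s.
L_i = −I_p ω_p + m v R = −(0.3357)(7.75) + 0.2131 = -2.389 kg·m²/s.
After sticking, I_f = I_p + m R² = 0.3357 + (0.0282)(0.365)² = 0.3395 kg·m².
ω_f = L_i / I_f = -2.389 / 0.3395 = -7.037 rad/s.

|ω_f| ≈ 7.04 rad/s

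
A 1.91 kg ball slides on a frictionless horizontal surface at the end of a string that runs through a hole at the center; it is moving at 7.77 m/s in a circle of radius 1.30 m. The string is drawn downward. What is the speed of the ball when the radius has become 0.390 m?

Central (radial) force ⇒ zero torque about the center ⇒ m v r is constant.
v₂ = v₁ r₁ / r₂ = (7.77)(1.30) / (0.390) = 25.90 m/s.

v₂ ≈ 25.9 m/s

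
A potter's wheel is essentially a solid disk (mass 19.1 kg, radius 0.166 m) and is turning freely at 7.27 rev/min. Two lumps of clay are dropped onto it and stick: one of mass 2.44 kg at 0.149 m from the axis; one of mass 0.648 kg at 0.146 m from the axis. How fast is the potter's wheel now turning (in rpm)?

ω_f ≈ 5.78 rpm

No external torque acts about the axis; L_before = L_after.
I_p = ½(19.1)(0.166)² = 0.2632 kg·m².
Added inertia Σmr² = (2.44)(0.149)² + (0.648)(0.146)² = 0.06798 kg·m²; I_f = 0.2632 + 0.06798 = 0.3311 kg·m².
ω_f = I_p ω_i / I_f = (0.2632)(7.27) / 0.3311 = 5.777 rpm.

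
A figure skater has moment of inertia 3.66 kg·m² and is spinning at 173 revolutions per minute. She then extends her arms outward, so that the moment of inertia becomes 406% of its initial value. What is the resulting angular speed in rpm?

ω₂ ≈ 42.6 rpm

Angular momentum about the spin axis is conserved since the torque about it is zero.
I₂ = 4.06 × 3.66 = 14.86 kg·m².
ω₂ = I₁ω₁ / I₂ = (3.660)(173 rpm) / (14.86) = 42.61 rpm.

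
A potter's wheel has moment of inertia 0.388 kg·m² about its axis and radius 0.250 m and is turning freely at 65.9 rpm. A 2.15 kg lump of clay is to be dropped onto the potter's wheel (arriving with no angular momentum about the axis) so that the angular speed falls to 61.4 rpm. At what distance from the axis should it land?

r ≈ 0.115 m

No external torque acts about the axis; L_before = L_after.
I_p ω_i = (I_p + m r²) ω_f ⇒ m r² = I_p(ω_i/ω_f − 1) = 0.3880(65.9/61.4 − 1) = 0.02844 kg·m².
r = √(0.02844/2.15) = 0.1150 m.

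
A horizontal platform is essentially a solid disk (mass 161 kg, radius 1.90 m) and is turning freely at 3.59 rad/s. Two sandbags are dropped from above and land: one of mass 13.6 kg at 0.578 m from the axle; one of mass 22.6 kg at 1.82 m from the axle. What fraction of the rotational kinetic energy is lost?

fraction ≈ 0.215

No external torque acts about the axle; L_before = L_after.
I_p = ½(161)(1.90)² = 290.6 kg·m².
Added inertia Σmr² = (13.6)(0.578)² + (22.6)(1.82)² = 79.40 kg·m²; I_f = 290.6 + 79.40 = 370.0 kg·m².
ω_f = I_p ω_i / I_f = (290.6)(3.59) / 370.0 = 2.820 rad/s.
KE_i = ½(290.6)(3.590 rad/s)² = 1873 J; KE_f = ½(370.0)(2.820)² = 1471 J.
Fraction lost = 0.2146.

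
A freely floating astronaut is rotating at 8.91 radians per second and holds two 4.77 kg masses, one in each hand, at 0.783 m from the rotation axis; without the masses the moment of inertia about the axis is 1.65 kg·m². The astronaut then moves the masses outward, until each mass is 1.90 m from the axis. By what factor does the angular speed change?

With no external torque about the axis, L is conserved: I₁ω₁ = I₂ω₂.
I₁ = 1.65 + 2(4.77)(0.783)² = 7.499 kg·m²; I₂ = 1.65 + 2(4.77)(1.90)² = 36.09 kg·m².
ω₂/ω₁ = I₁/I₂ = 7.499 / 36.09 = 0.2078.

ω₂/ω₁ ≈ 0.208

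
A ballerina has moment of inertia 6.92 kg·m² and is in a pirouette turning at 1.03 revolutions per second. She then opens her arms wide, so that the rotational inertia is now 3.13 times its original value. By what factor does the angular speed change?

ω₂/ω₁ ≈ 0.319

No external torque acts about the spin axis, so angular momentum is conserved.
I₂ = 3.13 × 6.92 = 21.66 kg·m².
ω₂/ω₁ = I₁/I₂ = 6.920 / 21.66 = 0.3195.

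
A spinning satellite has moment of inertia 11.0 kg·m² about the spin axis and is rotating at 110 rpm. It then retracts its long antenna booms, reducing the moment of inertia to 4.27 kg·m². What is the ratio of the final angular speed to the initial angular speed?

ω₂/ω₁ ≈ 2.58

With no external torque about the axis, L is conserved: I₁ω₁ = I₂ω₂.
ω₂/ω₁ = I₁/I₂ = 11.00 / 4.270 = 2.576.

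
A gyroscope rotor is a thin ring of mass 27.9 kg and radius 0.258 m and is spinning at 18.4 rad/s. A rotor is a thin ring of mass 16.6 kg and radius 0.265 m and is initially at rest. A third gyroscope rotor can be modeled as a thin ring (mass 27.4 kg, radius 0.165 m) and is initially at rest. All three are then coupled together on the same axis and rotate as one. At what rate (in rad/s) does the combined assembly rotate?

The coupling torques are internal; angular momentum about the shared axis is conserved.
Moments of inertia: I_A = (27.9)(0.258)² = 1.857 kg·m²; I_B = (16.6)(0.265)² = 1.166 kg·m²; I_C = (27.4)(0.165)² = 0.7460 kg·m².
Taking A's sense as positive: L = (1.857)(18.4) = 34.17 kg·m²·rad/s.
Combined I = 1.857 + 1.166 + 0.7460 = 3.769 kg·m².
ω_f = L / I = 34.17 / 3.769 = 9.067 rad/s.

|ω_f| ≈ 9.07 rad/s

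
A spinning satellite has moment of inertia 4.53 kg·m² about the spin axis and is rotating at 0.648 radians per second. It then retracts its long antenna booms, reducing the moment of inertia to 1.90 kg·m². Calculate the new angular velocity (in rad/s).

ω₂ ≈ 1.54 rad/s

Angular momentum about the spin axis is conserved since the torque about it is zero.
ω₂ = I₁ω₁ / I₂ = (4.530)(0.648 rad/s) / (1.900) = 1.545 rad/s.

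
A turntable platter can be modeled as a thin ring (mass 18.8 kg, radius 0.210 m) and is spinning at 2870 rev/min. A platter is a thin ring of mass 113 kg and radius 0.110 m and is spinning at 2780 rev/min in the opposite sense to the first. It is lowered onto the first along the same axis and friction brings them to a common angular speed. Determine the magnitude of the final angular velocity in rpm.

|ω_f| ≈ 647 rpm

The coupling torques are internal; angular momentum about the shared axis is conserved.
Moments of inertia: I_A = (18.8)(0.210)² = 0.8291 kg·m²; I_B = (113)(0.110)² = 1.367 kg·m².
Taking A's sense as positive: L = (0.8291)(2870) − (1.367)(2780) = -1422 kg·m²·rpm.
Combined I = 0.8291 + 1.367 = 2.196 kg·m².
ω_f = L / I = -1422 / 2.196 = -647.3 rpm.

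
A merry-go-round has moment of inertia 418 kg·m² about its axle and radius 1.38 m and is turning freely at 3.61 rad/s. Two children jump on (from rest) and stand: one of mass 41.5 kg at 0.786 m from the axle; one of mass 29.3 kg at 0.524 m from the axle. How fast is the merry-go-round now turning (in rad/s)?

ω_f ≈ 3.34 rad/s

No external torque acts about the axle; L_before = L_after.
Added inertia Σmr² = (41.5)(0.786)² + (29.3)(0.524)² = 33.68 kg·m²; I_f = 418.0 + 33.68 = 451.7 kg·m².
ω_f = I_p ω_i / I_f = (418.0)(3.61) / 451.7 = 3.341 rad/s.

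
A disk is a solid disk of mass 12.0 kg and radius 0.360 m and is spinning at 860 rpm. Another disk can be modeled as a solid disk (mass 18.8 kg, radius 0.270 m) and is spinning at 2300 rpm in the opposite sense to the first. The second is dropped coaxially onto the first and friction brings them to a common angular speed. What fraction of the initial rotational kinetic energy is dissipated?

The coupling torques are internal; angular momentum about the shared axis is conserved.
Moments of inertia: I_A = ½(12.0)(0.360)² = 0.7776 kg·m²; I_B = ½(18.8)(0.270)² = 0.6853 kg·m².
Taking A's sense as positive: L = (0.7776)(860) − (0.6853)(2300) = -907.4 kg·m²·rpm.
Combined I = 0.7776 + 0.6853 = 1.463 kg·m².
ω_f = L / I = -907.4 / 1.463 = -620.3 rpm.
KE_i = ½ΣIω² = 23030 J; KE_f = ½(1.463)(64.95)² = 3086 J.
Fraction dissipated = (KE_i − KE_f)/KE_i = 0.8660.

fraction ≈ 0.866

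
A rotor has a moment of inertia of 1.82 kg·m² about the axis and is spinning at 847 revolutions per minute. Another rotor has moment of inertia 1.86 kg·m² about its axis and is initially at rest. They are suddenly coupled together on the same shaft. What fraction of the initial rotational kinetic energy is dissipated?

fraction ≈ 0.505

No external torque acts about the common axis, so total angular momentum is conserved.
Taking A's sense as positive: L = (1.820)(847) = 1542 kg·m²·rpm.
Combined I = 1.820 + 1.860 = 3.680 kg·m².
ω_f = L / I = 1542 / 3.680 = 418.9 rpm.
KE_i = ½ΣIω² = 7159 J; KE_f = ½(3.680)(43.87)² = 3541 J.
Fraction dissipated = (KE_i − KE_f)/KE_i = 0.5054.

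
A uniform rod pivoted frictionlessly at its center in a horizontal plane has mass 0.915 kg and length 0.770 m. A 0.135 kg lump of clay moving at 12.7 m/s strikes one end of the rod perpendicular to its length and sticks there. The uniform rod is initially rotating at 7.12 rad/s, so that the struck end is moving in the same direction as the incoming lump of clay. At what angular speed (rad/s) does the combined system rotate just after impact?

|ω_f| ≈ 15.1 rad/s

About the pivot the impulsive forces during the collision are internal, so angular momentum about that axis is conserved.
I_p = (1/12)(0.915)(0.770)² = 0.04521 kg·m². Taking the sense of the lump of clay's angular momentum as positive, L_{lump} = m v R = (0.135)(12.7)(0.770/2) = 0.6601 kg·m²/s.
L_i = +I_p ω_p + m v R = +(0.04521)(7.12) + 0.6601 = 0.9820 kg·m²/s.
After sticking, I_f = I_p + m R² = 0.04521 + (0.135)(0.770/2)² = 0.06522 kg·m².
ω_f = L_i / I_f = 0.9820 / 0.06522 = 15.06 rad/s.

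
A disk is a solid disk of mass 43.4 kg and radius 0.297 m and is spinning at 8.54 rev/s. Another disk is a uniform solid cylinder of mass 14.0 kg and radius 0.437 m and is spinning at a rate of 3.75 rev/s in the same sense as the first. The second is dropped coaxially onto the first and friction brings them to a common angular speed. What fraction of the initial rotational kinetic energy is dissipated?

No external torque acts about the common axis, so total angular momentum is conserved.
Moments of inertia: I_A = ½(43.4)(0.297)² = 1.914 kg·m²; I_B = ½(14.0)(0.437)² = 1.337 kg·m².
Taking A's sense as positive: L = (1.914)(8.54) + (1.337)(3.75) = 21.36 kg·m²·rev/s.
Combined I = 1.914 + 1.337 = 3.251 kg·m².
ω_f = L / I = 21.36 / 3.251 = 6.570 rev/s.
KE_i = ½ΣIω² = 3127 J; KE_f = ½(3.251)(41.28)² = 2770 J.
Fraction dissipated = (KE_i − KE_f)/KE_i = 0.1140.

fraction ≈ 0.114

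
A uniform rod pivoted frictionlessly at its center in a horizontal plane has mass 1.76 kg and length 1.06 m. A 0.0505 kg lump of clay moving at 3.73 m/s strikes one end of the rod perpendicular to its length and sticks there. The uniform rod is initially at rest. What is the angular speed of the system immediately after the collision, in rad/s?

About the pivot the impulsive forces during the collision are internal, so angular momentum about that axis is conserved.
I_p = (1/12)(1.76)(1.06)² = 0.1648 kg·m². Taking the sense of the lump of clay's angular momentum as positive, L_{lump} = m v R = (0.0505)(3.73)(1.06/2) = 0.09983 kg·m²/s.
L_i = 0 + 0.09983 = 0.09983 kg·m²/s.
After sticking, I_f = I_p + m R² = 0.1648 + (0.0505)(1.06/2)² = 0.1790 kg·m².
ω_f = L_i / I_f = 0.09983 / 0.1790 = 0.5578 rad/s.

|ω_f| ≈ 0.558 rad/s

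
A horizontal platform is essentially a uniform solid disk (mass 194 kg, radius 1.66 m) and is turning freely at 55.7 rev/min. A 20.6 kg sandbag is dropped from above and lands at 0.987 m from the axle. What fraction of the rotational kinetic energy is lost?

The added mass arrives with no angular momentum about the axle, and any external torque about the axle is negligible, so the system's angular momentum is conserved.
I_p = ½(194)(1.66)² = 267.3 kg·m².
Added inertia Σmr² = (20.6)(0.987)² = 20.07 kg·m²; I_f = 267.3 + 20.07 = 287.4 kg·m².
ω_f = I_p ω_i / I_f = (267.3)(55.7) / 287.4 = 51.81 rpm.
KE_i = ½(267.3)(5.833 rad/s)² = 4547 J; KE_f = ½(287.4)(5.426)² = 4229 J.
Fraction lost = 0.06984.

fraction ≈ 0.0698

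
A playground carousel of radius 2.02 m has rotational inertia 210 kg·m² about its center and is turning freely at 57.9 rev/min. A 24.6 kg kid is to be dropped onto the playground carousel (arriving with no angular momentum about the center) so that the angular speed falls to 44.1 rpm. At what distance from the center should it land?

The added mass arrives with no angular momentum about the center, and any external torque about the center is negligible, so the system's angular momentum is conserved.
I_p ω_i = (I_p + m r²) ω_f ⇒ m r² = I_p(ω_i/ω_f − 1) = 210.0(57.9/44.1 − 1) = 65.71 kg·m².
r = √(65.71/24.6) = 1.634 m.

r ≈ 1.63 m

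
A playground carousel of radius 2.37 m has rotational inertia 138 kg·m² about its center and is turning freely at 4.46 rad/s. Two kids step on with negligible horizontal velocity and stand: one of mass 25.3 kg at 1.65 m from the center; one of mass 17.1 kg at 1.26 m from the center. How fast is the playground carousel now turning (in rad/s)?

ω_f ≈ 2.63 rad/s

No external torque acts about the center; L_before = L_after.
Added inertia Σmr² = (25.3)(1.65)² + (17.1)(1.26)² = 96.03 kg·m²; I_f = 138.0 + 96.03 = 234.0 kg·m².
ω_f = I_p ω_i / I_f = (138.0)(4.46) / 234.0 = 2.630 rad/s.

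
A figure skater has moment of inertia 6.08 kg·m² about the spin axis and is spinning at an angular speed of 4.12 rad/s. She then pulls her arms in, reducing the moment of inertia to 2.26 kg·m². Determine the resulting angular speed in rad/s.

With no external torque about the axis, L is conserved: I₁ω₁ = I₂ω₂.
ω₂ = I₁ω₁ / I₂ = (6.080)(4.12 rad/s) / (2.260) = 11.08 rad/s.

ω₂ ≈ 11.1 rad/s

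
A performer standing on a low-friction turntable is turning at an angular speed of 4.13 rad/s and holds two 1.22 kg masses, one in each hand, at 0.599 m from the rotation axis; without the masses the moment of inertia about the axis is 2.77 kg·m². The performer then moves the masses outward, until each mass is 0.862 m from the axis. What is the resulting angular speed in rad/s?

No external torque acts about the spin axis, so angular momentum is conserved.
I₁ = 2.77 + 2(1.22)(0.599)² = 3.645 kg·m²; I₂ = 2.77 + 2(1.22)(0.862)² = 4.583 kg·m².
ω₂ = I₁ω₁ / I₂ = (3.645)(4.13 rad/s) / (4.583) = 3.285 rad/s.

ω₂ ≈ 3.29 rad/s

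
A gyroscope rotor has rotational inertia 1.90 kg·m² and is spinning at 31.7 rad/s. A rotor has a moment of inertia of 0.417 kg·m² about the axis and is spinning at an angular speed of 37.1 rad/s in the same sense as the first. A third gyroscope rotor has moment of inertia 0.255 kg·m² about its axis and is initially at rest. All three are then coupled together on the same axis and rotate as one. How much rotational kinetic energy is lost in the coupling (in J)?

No external torque acts about the common axis, so total angular momentum is conserved.
Taking A's sense as positive: L = (1.900)(31.7) + (0.4170)(37.1) = 75.70 kg·m²·rad/s.
Combined I = 1.900 + 0.4170 + 0.2550 = 2.572 kg·m².
ω_f = L / I = 75.70 / 2.572 = 29.43 rad/s.
KE_i = ½ΣIω² = 1242 J; KE_f = ½(2.572)(29.43)² = 1114 J.

ΔKE lost ≈ 128 J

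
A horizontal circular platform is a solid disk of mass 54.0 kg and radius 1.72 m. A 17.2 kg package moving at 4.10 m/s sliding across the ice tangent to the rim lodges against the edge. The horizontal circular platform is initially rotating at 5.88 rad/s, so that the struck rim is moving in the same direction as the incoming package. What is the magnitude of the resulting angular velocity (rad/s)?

About the central axle the impulsive forces during the collision are internal, so angular momentum about that axis is conserved.
I_p = ½(54.0)(1.72)² = 79.88 kg·m². Taking the sense of the package's angular momentum as positive, L_{package} = m v R = (17.2)(4.10)(1.72) = 121.3 kg·m²/s.
L_i = +I_p ω_p + m v R = +(79.88)(5.88) + 121.3 = 591.0 kg·m²/s.
After sticking, I_f = I_p + m R² = 79.88 + (17.2)(1.72)² = 130.8 kg·m².
ω_f = L_i / I_f = 591.0 / 130.8 = 4.519 rad/s.

|ω_f| ≈ 4.52 rad/s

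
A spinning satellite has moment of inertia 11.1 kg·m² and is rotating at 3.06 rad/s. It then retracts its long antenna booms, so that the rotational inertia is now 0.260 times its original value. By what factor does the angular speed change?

ω₂/ω₁ ≈ 3.85

No external torque acts about the spin axis, so angular momentum is conserved.
I₂ = 0.260 × 11.1 = 2.886 kg·m².
ω₂/ω₁ = I₁/I₂ = 11.10 / 2.886 = 3.846.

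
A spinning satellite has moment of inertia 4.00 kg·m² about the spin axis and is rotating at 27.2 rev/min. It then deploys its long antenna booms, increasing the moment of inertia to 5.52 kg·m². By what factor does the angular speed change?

ω₂/ω₁ ≈ 0.725

No external torque acts about the spin axis, so angular momentum is conserved.
ω₂/ω₁ = I₁/I₂ = 4.000 / 5.520 = 0.7246.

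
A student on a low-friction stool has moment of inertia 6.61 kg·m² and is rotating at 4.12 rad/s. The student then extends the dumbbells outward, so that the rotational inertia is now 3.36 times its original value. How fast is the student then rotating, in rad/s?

Angular momentum about the spin axis is conserved since the torque about it is zero.
I₂ = 3.36 × 6.61 = 22.21 kg·m².
ω₂ = I₁ω₁ / I₂ = (6.610)(4.12 rad/s) / (22.21) = 1.226 rad/s.

ω₂ ≈ 1.23 rad/s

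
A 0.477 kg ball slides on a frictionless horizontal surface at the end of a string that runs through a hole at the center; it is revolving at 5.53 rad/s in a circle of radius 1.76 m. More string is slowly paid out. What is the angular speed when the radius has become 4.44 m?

No torque about the axis ⇒ m r₁² ω₁ = m r₂² ω₂.
ω₂ = ω₁ (r₁/r₂)² = (5.53)(1.76/4.44)² = 0.8689 rad/s.

ω₂ ≈ 0.869 rad/s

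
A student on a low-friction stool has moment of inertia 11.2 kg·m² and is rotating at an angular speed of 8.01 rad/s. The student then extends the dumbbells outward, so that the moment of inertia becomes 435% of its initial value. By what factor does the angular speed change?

ω₂/ω₁ ≈ 0.230

With no external torque about the axis, L is conserved: I₁ω₁ = I₂ω₂.
I₂ = 4.35 × 11.2 = 48.72 kg·m².
ω₂/ω₁ = I₁/I₂ = 11.20 / 48.72 = 0.2299.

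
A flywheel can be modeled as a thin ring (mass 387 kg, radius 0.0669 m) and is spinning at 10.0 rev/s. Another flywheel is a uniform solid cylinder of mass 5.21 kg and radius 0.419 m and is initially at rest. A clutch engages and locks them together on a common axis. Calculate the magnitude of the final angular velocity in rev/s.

|ω_f| ≈ 7.91 rev/s

The coupling torques are internal; angular momentum about the shared axis is conserved.
Moments of inertia: I_A = (387)(0.0669)² = 1.732 kg·m²; I_B = ½(5.21)(0.419)² = 0.4573 kg·m².
Taking A's sense as positive: L = (1.732)(10.0) = 17.32 kg·m²·rev/s.
Combined I = 1.732 + 0.4573 = 2.189 kg·m².
ω_f = L / I = 17.32 / 2.189 = 7.911 rev/s.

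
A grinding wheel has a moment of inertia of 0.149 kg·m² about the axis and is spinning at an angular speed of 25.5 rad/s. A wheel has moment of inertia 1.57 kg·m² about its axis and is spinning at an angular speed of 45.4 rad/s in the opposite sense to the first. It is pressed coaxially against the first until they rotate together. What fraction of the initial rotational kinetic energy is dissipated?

No external torque acts about the common axis, so total angular momentum is conserved.
Taking A's sense as positive: L = (0.1490)(25.5) − (1.570)(45.4) = -67.48 kg·m²·rad/s.
Combined I = 0.1490 + 1.570 = 1.719 kg·m².
ω_f = L / I = -67.48 / 1.719 = -39.25 rad/s.
KE_i = ½ΣIω² = 1666 J; KE_f = ½(1.719)(39.25)² = 1324 J.
Fraction dissipated = (KE_i − KE_f)/KE_i = 0.2052.

fraction ≈ 0.205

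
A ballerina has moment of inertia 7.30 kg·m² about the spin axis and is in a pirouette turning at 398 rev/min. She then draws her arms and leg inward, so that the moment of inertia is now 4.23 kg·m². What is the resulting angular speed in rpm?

ω₂ ≈ 687 rpm

With no external torque about the axis, L is conserved: I₁ω₁ = I₂ω₂.
ω₂ = I₁ω₁ / I₂ = (7.300)(398 rpm) / (4.230) = 686.9 rpm.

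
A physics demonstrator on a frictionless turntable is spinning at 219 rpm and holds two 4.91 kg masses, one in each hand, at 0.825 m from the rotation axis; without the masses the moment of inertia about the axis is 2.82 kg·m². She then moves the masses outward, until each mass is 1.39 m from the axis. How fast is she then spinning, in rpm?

ω₂ ≈ 95.5 rpm

No external torque acts about the spin axis, so angular momentum is conserved.
I₁ = 2.82 + 2(4.91)(0.825)² = 9.504 kg·m²; I₂ = 2.82 + 2(4.91)(1.39)² = 21.79 kg·m².
ω₂ = I₁ω₁ / I₂ = (9.504)(219 rpm) / (21.79) = 95.50 rpm.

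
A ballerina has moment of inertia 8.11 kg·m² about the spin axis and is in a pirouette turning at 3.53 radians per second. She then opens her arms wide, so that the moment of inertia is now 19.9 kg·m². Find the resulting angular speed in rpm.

ω₂ ≈ 13.7 rpm

With no external torque about the axis, L is conserved: I₁ω₁ = I₂ω₂.
ω₂ = I₁ω₁ / I₂ = (8.110)(3.53 rad/s) / (19.90) = 1.439 rad/s = 13.74 rpm.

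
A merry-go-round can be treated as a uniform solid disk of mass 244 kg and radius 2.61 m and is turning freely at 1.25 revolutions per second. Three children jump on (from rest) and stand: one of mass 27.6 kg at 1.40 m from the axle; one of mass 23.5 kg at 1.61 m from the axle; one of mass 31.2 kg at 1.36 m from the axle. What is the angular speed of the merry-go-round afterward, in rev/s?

The added mass arrives with no angular momentum about the axle, and any external torque about the axle is negligible, so the system's angular momentum is conserved.
I_p = ½(244)(2.61)² = 831.1 kg·m².
Added inertia Σmr² = (27.6)(1.40)² + (23.5)(1.61)² + (31.2)(1.36)² = 172.7 kg·m²; I_f = 831.1 + 172.7 = 1004 kg·m².
ω_f = I_p ω_i / I_f = (831.1)(1.25) / 1004 = 1.035 rev/s.

ω_f ≈ 1.03 rev/s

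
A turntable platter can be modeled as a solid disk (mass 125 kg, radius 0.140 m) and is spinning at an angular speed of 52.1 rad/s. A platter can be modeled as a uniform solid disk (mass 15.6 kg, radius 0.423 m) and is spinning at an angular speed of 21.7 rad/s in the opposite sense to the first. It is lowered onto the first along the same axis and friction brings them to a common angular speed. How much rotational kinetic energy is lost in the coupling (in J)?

No external torque acts about the common axis, so total angular momentum is conserved.
Moments of inertia: I_A = ½(125)(0.140)² = 1.225 kg·m²; I_B = ½(15.6)(0.423)² = 1.396 kg·m².
Taking A's sense as positive: L = (1.225)(52.1) − (1.396)(21.7) = 33.54 kg·m²·rad/s.
Combined I = 1.225 + 1.396 = 2.621 kg·m².
ω_f = L / I = 33.54 / 2.621 = 12.80 rad/s.
KE_i = ½ΣIω² = 1991 J; KE_f = ½(2.621)(12.80)² = 214.6 J.

ΔKE lost ≈ 1780 J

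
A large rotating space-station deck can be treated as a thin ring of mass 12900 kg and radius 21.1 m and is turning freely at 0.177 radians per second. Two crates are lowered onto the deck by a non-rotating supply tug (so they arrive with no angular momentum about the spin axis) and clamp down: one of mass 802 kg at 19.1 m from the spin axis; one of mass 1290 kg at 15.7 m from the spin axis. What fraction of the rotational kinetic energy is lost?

fraction ≈ 0.0961

No external torque acts about the spin axis; L_before = L_after.
I_p = (12900)(21.1)² = 5.743e+06 kg·m².
Added inertia Σmr² = (802)(19.1)² + (1290)(15.7)² = 6.105e+05 kg·m²; I_f = 5.743e+06 + 6.105e+05 = 6.354e+06 kg·m².
ω_f = I_p ω_i / I_f = (5.743e+06)(0.177) / 6.354e+06 = 0.1600 rad/s.
KE_i = ½(5.743e+06)(0.1770 rad/s)² = 89960 J; KE_f = ½(6.354e+06)(0.1600)² = 81320 J.
Fraction lost = 0.09609.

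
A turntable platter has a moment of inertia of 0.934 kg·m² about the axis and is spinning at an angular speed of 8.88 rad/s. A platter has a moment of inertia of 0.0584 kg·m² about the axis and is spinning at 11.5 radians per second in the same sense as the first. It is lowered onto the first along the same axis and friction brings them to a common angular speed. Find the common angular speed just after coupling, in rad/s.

No external torque acts about the common axis, so total angular momentum is conserved.
Taking A's sense as positive: L = (0.9340)(8.88) + (0.05840)(11.5) = 8.966 kg·m²·rad/s.
Combined I = 0.9340 + 0.05840 = 0.9924 kg·m².
ω_f = L / I = 8.966 / 0.9924 = 9.034 rad/s.

|ω_f| ≈ 9.03 rad/s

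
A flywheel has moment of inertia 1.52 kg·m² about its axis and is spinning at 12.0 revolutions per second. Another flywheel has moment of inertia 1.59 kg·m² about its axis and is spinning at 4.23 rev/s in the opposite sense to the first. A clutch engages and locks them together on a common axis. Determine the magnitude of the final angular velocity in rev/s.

|ω_f| ≈ 3.70 rev/s

No external torque acts about the common axis, so total angular momentum is conserved.
Taking A's sense as positive: L = (1.520)(12.0) − (1.590)(4.23) = 11.51 kg·m²·rev/s.
Combined I = 1.520 + 1.590 = 3.110 kg·m².
ω_f = L / I = 11.51 / 3.110 = 3.702 rev/s.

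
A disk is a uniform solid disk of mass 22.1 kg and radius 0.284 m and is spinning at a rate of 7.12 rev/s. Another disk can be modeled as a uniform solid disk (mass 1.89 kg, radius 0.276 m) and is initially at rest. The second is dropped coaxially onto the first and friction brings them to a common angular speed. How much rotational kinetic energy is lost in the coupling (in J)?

No external torque acts about the common axis, so total angular momentum is conserved.
Moments of inertia: I_A = ½(22.1)(0.284)² = 0.8912 kg·m²; I_B = ½(1.89)(0.276)² = 0.07199 kg·m².
Taking A's sense as positive: L = (0.8912)(7.12) = 6.346 kg·m²·rev/s.
Combined I = 0.8912 + 0.07199 = 0.9632 kg·m².
ω_f = L / I = 6.346 / 0.9632 = 6.588 rev/s.
KE_i = ½ΣIω² = 891.8 J; KE_f = ½(0.9632)(41.39)² = 825.2 J.

ΔKE lost ≈ 66.7 J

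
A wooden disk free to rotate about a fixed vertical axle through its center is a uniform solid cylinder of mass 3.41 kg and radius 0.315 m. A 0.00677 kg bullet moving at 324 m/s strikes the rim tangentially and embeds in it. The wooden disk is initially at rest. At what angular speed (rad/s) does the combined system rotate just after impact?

The axle reaction passes through the axle and exerts no torque about it; angular momentum about the axle is conserved through the impact.
I_p = ½(3.41)(0.315)² = 0.1692 kg·m². Taking the sense of the bullet's angular momentum as positive, L_{bullet} = m v R = (0.00677)(324)(0.315) = 0.6909 kg·m²/s.
L_i = 0 + 0.6909 = 0.6909 kg·m²/s.
After sticking, I_f = I_p + m R² = 0.1692 + (0.00677)(0.315)² = 0.1699 kg·m².
ω_f = L_i / I_f = 0.6909 / 0.1699 = 4.068 rad/s.

|ω_f| ≈ 4.07 rad/s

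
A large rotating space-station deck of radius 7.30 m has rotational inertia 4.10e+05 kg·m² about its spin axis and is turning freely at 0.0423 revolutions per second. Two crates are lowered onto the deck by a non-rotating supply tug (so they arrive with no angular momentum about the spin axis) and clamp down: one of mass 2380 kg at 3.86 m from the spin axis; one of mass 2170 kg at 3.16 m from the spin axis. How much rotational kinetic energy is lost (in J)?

energy lost ≈ 1770 J

No external torque acts about the spin axis; L_before = L_after.
Added inertia Σmr² = (2380)(3.86)² + (2170)(3.16)² = 57130 kg·m²; I_f = 4.100e+05 + 57130 = 4.671e+05 kg·m².
ω_f = I_p ω_i / I_f = (4.100e+05)(0.0423) / 4.671e+05 = 0.03713 rev/s.
KE_i = ½(4.100e+05)(0.2658 rad/s)² = 14480 J; KE_f = ½(4.671e+05)(0.2333)² = 12710 J.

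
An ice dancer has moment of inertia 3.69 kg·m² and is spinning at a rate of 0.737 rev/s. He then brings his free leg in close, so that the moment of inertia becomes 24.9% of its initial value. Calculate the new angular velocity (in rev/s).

With no external torque about the axis, L is conserved: I₁ω₁ = I₂ω₂.
I₂ = 0.249 × 3.69 = 0.9188 kg·m².
ω₂ = I₁ω₁ / I₂ = (3.690)(0.737 rev/s) / (0.9188) = 2.960 rev/s.

ω₂ ≈ 2.96 rev/s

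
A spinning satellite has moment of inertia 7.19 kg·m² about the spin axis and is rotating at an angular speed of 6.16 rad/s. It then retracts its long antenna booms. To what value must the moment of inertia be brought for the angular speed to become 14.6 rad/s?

With no external torque about the axis, L is conserved: I₁ω₁ = I₂ω₂.
I₂ = I₁ω₁ / ω₂ = (7.19)(6.16) / (14.6) = 3.034 kg·m².

I₂ ≈ 3.03 kg·m²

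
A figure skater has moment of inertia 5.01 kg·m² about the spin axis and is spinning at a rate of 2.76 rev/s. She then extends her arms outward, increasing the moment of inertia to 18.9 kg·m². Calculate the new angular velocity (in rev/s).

Angular momentum about the spin axis is conserved since the torque about it is zero.
ω₂ = I₁ω₁ / I₂ = (5.010)(2.76 rev/s) / (18.90) = 0.7316 rev/s.

ω₂ ≈ 0.732 rev/s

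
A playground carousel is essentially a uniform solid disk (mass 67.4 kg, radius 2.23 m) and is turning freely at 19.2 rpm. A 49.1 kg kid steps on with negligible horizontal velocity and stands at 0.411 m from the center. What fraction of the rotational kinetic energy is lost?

The added mass arrives with no angular momentum about the center, and any external torque about the center is negligible, so the system's angular momentum is conserved.
I_p = ½(67.4)(2.23)² = 167.6 kg·m².
Added inertia Σmr² = (49.1)(0.411)² = 8.294 kg·m²; I_f = 167.6 + 8.294 = 175.9 kg·m².
ω_f = I_p ω_i / I_f = (167.6)(19.2) / 175.9 = 18.29 rpm.
KE_i = ½(167.6)(2.011 rad/s)² = 338.7 J; KE_f = ½(175.9)(1.916)² = 322.8 J.
Fraction lost = 0.04716.

fraction ≈ 0.0472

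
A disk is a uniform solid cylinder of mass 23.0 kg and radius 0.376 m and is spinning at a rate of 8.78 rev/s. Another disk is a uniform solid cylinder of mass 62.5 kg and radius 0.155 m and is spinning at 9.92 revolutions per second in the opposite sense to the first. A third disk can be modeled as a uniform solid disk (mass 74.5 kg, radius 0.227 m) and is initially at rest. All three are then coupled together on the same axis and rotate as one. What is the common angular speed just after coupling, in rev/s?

No external torque acts about the common axis, so total angular momentum is conserved.
Moments of inertia: I_A = ½(23.0)(0.376)² = 1.626 kg·m²; I_B = ½(62.5)(0.155)² = 0.7508 kg·m²; I_C = ½(74.5)(0.227)² = 1.919 kg·m².
Taking A's sense as positive: L = (1.626)(8.78) − (0.7508)(9.92) = 6.827 kg·m²·rev/s.
Combined I = 1.626 + 0.7508 + 1.919 = 4.296 kg·m².
ω_f = L / I = 6.827 / 4.296 = 1.589 rev/s.

|ω_f| ≈ 1.59 rev/s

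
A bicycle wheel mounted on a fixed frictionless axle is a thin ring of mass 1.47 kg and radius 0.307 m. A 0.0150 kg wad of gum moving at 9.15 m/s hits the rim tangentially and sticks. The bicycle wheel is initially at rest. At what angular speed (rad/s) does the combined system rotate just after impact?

About the axle the impulsive forces during the collision are internal, so angular momentum about that axis is conserved.
I_p = (1.47)(0.307)² = 0.1385 kg·m². Taking the sense of the wad of gum's angular momentum as positive, L_{wad} = m v R = (0.0150)(9.15)(0.307) = 0.04214 kg·m²/s.
L_i = 0 + 0.04214 = 0.04214 kg·m²/s.
After sticking, I_f = I_p + m R² = 0.1385 + (0.0150)(0.307)² = 0.1400 kg·m².
ω_f = L_i / I_f = 0.04214 / 0.1400 = 0.3011 rad/s.

|ω_f| ≈ 0.301 rad/s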